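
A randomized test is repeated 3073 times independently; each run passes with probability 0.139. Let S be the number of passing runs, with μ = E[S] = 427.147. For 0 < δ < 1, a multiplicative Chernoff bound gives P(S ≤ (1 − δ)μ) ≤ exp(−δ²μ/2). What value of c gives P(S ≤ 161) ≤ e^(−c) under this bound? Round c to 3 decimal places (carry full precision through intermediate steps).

82.916

Write 161 = (1 − δ)μ, so δ = 1 − 161/427.147 = 0.6230806…
Then the exponent is δ²μ/2 = (μ − 161)²/(2μ) = 82.915513.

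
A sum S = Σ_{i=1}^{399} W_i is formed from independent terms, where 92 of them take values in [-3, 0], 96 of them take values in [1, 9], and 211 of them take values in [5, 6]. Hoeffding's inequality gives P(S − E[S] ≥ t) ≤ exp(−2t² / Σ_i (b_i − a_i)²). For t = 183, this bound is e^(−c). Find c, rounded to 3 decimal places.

Σ(b_i − a_i)² = 92·3² + 96·8² + 211·1² = 7183.
c = 2t² / 7183 = 2·183² / 7183 = 9.3245.

9.325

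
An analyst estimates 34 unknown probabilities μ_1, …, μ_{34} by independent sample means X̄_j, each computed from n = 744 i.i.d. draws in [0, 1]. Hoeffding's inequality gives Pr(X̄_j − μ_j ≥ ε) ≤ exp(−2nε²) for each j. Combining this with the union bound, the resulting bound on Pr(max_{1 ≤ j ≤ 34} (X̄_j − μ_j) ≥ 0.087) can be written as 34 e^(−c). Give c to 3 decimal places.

11.263

Union bound over the 34 events: Pr(max_{1 ≤ j ≤ 34} (X̄_j − μ_j) ≥ 0.087) ≤ 34·exp(−2nε²) = 34 exp(−2·744·0.087²).
So c = 2·744·0.087² = 11.2627.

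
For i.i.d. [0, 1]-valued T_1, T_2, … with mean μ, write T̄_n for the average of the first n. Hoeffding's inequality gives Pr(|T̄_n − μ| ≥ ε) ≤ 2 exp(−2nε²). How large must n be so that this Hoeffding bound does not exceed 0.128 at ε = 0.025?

2200

Require 2·exp(−2nε²) ≤ 0.128, i.e. 2nε² ≥ ln(2/0.128) = 2.748872.
So n ≥ 2.748872 / (2·0.025²) = 2199.098.
The smallest integer n is 2200.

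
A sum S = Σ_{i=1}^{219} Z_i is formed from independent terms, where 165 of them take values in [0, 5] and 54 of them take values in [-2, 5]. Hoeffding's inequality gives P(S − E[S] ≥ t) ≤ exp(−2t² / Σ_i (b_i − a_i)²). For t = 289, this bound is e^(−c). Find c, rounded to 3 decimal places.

24.670

Σ(b_i − a_i)² = 165·5² + 54·7² = 6771.
c = 2t² / 6771 = 2·289² / 6771 = 24.6702.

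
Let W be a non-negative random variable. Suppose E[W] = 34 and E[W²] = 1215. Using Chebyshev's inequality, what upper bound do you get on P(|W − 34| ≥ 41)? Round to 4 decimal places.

0.0351

Var(W) = E[W²] − (E[W])² = 1215 − 1156 = 59.
Chebyshev's inequality: P(|W − μ| ≥ t) ≤ Var(W)/t² = 59/1681 = 0.0351.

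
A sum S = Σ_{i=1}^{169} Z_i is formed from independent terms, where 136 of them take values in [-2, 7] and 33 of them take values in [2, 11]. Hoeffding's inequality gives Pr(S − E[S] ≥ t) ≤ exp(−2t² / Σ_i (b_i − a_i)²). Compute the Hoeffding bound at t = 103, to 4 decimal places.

0.2122

Σ(b_i − a_i)² = 136·9² + 33·9² = 13689.
Exponent = 2·103² / 13689 = 1.55000.
Bound = exp(−1.55000) = 0.21225.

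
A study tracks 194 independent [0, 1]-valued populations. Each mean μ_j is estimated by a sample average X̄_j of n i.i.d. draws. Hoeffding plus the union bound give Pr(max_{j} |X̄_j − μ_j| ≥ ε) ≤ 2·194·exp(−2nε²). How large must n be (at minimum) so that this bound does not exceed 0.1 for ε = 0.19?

Need 2·194·exp(−2nε²) ≤ 0.1, i.e. exp(−2nε²) ≤ 0.1/388.
So 2nε² ≥ ln(388/0.1) = 8.263590.
Hence n ≥ 8.263590/(2·0.19²) = 114.454.
The smallest integer n is 115.

115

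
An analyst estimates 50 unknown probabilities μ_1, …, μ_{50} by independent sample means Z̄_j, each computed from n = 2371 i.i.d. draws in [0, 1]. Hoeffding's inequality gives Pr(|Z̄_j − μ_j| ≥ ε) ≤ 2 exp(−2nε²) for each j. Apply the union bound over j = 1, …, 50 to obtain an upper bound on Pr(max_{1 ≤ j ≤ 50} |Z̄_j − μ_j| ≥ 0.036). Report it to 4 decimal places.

0.2143

Per-experiment Hoeffding bound: 2·exp(−2·2371·0.036²) = 2·exp(−6.14563) = 0.0042856.
Union bound over 50 events: 50·0.0042856 = 0.21428.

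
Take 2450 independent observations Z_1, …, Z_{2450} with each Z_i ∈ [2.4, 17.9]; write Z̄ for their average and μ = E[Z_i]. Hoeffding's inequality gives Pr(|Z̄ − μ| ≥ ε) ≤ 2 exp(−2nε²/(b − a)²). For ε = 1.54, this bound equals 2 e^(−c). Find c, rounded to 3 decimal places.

c = 2nε²/(b − a)² = 2·2450·1.54² / 15.5² = 48.3698.

48.370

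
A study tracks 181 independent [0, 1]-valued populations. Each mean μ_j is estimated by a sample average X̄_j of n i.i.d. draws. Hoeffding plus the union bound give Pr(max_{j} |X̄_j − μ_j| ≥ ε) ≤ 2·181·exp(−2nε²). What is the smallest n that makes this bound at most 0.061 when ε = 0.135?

239

Need 2·181·exp(−2nε²) ≤ 0.061, i.e. exp(−2nε²) ≤ 0.061/362.
So 2nε² ≥ ln(362/0.061) = 8.688526.
Hence n ≥ 8.688526/(2·0.135²) = 238.368.
The smallest integer n is 239.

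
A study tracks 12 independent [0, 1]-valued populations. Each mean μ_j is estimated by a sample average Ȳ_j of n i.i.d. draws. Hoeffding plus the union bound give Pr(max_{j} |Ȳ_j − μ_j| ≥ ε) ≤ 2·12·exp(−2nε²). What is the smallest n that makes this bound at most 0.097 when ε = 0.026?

Need 2·12·exp(−2nε²) ≤ 0.097, i.e. exp(−2nε²) ≤ 0.097/24.
So 2nε² ≥ ln(24/0.097) = 5.511098.
Hence n ≥ 5.511098/(2·0.026²) = 4076.256.
The smallest integer n is 4077.

4077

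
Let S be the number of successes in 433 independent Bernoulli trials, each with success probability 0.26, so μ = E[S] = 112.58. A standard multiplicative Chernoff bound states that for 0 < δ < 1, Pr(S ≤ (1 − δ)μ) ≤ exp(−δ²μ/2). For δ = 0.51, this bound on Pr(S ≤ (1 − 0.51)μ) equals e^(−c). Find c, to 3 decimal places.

14.641

c = δ²μ/2 = 0.51²·112.58/2 = 14.6410.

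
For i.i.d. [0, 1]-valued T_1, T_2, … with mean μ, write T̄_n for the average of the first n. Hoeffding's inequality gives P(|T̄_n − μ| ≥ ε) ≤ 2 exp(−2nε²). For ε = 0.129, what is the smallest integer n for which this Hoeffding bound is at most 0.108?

Require 2·exp(−2nε²) ≤ 0.108, i.e. 2nε² ≥ ln(2/0.108) = 2.918771.
So n ≥ 2.918771 / (2·0.129²) = 87.698.
The smallest integer n is 88.

88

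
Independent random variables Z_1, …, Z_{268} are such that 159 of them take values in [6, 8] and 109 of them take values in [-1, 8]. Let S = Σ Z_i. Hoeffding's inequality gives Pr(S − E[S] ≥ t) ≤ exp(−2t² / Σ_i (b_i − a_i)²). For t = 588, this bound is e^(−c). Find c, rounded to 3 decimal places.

73.057

Σ(b_i − a_i)² = 159·2² + 109·9² = 9465.
c = 2t² / 9465 = 2·588² / 9465 = 73.0574.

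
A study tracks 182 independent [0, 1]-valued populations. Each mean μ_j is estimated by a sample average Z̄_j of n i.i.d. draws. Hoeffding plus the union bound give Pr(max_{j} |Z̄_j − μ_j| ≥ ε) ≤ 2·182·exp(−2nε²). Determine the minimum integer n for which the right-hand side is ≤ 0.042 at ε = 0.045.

2239

Need 2·182·exp(−2nε²) ≤ 0.042, i.e. exp(−2nε²) ≤ 0.042/364.
So 2nε² ≥ ln(364/0.042) = 9.067240.
Hence n ≥ 9.067240/(2·0.045²) = 2238.825.
The smallest integer n is 2239.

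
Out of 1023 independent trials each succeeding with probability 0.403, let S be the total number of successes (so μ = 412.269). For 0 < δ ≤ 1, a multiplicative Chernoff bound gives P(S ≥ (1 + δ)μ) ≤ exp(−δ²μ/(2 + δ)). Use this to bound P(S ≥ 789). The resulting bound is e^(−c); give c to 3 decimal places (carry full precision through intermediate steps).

Write 789 = (1 + δ)μ, so δ = 789/412.269 − 1 = 0.913799…
Then the exponent is δ²μ/(2 + δ) = (789 − μ)² / (μ·(2 + δ)) = 118.146932.

118.147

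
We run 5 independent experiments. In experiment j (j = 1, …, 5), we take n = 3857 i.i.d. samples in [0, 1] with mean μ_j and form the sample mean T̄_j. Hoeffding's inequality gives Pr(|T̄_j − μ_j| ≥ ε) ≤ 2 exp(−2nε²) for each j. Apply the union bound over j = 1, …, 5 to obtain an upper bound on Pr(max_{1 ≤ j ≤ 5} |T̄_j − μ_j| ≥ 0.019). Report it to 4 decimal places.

Per-experiment Hoeffding bound: 2·exp(−2·3857·0.019²) = 2·exp(−2.78475) = 0.12349.
Union bound over 5 events: 5·0.12349 = 0.61744.

0.6174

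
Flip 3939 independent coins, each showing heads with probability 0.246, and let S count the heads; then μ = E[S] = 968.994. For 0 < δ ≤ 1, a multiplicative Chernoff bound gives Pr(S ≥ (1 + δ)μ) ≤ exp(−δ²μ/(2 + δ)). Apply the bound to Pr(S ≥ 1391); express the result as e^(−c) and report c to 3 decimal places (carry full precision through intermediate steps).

Write 1391 = (1 + δ)μ, so δ = 1391/968.994 − 1 = 0.4355094…
Then the exponent is δ²μ/(2 + δ) = (1391 − μ)² / (μ·(2 + δ)) = 75.461660.

75.462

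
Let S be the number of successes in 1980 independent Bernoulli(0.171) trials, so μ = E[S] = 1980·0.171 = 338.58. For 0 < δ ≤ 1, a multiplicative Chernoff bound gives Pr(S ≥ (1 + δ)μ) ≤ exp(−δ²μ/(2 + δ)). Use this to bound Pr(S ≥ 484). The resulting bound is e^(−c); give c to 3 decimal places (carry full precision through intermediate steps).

25.708

Write 484 = (1 + δ)μ, so δ = 484/338.58 − 1 = 0.4294997…
Then the exponent is δ²μ/(2 + δ) = (484 − μ)² / (μ·(2 + δ)) = 25.708109.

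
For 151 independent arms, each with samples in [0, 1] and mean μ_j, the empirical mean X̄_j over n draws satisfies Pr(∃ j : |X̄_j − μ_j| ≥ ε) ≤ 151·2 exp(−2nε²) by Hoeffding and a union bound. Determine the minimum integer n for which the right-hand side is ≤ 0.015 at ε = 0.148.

227

Need 2·151·exp(−2nε²) ≤ 0.015, i.e. exp(−2nε²) ≤ 0.015/302.
So 2nε² ≥ ln(302/0.015) = 9.910132.
Hence n ≥ 9.910132/(2·0.148²) = 226.217.
The smallest integer n is 227.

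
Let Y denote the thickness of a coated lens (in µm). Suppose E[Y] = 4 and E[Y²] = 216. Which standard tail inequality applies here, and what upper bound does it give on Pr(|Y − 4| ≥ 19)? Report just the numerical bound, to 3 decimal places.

0.554

The first two moments determine the variance, so Chebyshev's inequality is the sharpest standard bound available.
Var(Y) = E[Y²] − (E[Y])² = 216 − 16 = 200.
Chebyshev's inequality: Pr(|Y − μ| ≥ t) ≤ Var(Y)/t² = 200/361 = 0.5540.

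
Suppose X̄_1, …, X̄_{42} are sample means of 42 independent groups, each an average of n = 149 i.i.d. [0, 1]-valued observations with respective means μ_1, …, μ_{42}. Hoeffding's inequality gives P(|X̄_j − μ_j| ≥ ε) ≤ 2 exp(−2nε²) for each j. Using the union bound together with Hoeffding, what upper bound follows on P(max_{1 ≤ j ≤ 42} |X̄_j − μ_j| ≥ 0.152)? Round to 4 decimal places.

Per-experiment Hoeffding bound: 2·exp(−2·149·0.152²) = 2·exp(−6.88499) = 0.002046.
Union bound over 42 events: 42·0.002046 = 0.08593.

0.0859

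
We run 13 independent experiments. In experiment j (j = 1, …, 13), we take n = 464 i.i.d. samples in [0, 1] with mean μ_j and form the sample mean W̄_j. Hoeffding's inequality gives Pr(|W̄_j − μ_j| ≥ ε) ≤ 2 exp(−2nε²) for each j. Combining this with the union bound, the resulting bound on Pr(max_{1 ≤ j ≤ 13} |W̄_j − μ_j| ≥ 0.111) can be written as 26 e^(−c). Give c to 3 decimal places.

11.434

Union bound over the 13 events: Pr(max_{1 ≤ j ≤ 13} |W̄_j − μ_j| ≥ 0.111) ≤ 13·2·exp(−2nε²) = 26 exp(−2·464·0.111²).
So c = 2·464·0.111² = 11.4339.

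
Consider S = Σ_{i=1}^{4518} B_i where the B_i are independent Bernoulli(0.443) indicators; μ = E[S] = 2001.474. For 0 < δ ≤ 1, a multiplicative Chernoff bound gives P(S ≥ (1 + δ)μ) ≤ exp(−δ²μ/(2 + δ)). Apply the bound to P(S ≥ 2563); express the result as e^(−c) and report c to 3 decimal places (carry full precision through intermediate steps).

69.079

Write 2563 = (1 + δ)μ, so δ = 2563/2001.474 − 1 = 0.2805562…
Then the exponent is δ²μ/(2 + δ) = (2563 − μ)² / (μ·(2 + δ)) = 69.079471.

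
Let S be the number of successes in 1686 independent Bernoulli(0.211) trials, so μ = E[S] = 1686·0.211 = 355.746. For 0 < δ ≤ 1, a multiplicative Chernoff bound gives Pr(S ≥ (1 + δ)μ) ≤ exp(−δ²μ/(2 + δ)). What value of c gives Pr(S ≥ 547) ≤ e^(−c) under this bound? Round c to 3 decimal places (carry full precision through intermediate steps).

40.519

Write 547 = (1 + δ)μ, so δ = 547/355.746 − 1 = 0.5376139…
Then the exponent is δ²μ/(2 + δ) = (547 − μ)² / (μ·(2 + δ)) = 40.518698.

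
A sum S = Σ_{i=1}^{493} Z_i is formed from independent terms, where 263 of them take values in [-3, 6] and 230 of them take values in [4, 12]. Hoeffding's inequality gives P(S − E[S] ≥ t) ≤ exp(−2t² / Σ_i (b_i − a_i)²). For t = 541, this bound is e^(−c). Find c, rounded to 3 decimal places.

Σ(b_i − a_i)² = 263·9² + 230·8² = 36023.
c = 2t² / 36023 = 2·541² / 36023 = 16.2497.

16.250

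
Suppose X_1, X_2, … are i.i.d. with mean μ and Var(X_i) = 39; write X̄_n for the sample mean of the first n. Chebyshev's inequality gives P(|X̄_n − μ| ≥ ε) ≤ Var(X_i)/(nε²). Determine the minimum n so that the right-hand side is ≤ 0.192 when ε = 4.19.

12

Require 39/(n·4.19²) ≤ 0.192, i.e. n ≥ 39/(0.192·4.19²) = 11.570.
The smallest integer n is 12.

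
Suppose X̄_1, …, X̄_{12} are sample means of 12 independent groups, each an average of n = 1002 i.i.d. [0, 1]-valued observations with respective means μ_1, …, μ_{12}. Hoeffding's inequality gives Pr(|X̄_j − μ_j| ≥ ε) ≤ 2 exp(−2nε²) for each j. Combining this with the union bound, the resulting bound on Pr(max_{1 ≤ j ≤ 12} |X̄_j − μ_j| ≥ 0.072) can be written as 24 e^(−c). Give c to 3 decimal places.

10.389

Union bound over the 12 events: Pr(max_{1 ≤ j ≤ 12} |X̄_j − μ_j| ≥ 0.072) ≤ 12·2·exp(−2nε²) = 24 exp(−2·1002·0.072²).
So c = 2·1002·0.072² = 10.3887.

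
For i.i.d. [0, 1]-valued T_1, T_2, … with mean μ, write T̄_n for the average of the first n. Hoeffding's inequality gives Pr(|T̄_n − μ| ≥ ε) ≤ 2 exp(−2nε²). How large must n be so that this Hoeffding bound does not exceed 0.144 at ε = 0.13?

78

Require 2·exp(−2nε²) ≤ 0.144, i.e. 2nε² ≥ ln(2/0.144) = 2.631089.
So n ≥ 2.631089 / (2·0.13²) = 77.843.
The smallest integer n is 78.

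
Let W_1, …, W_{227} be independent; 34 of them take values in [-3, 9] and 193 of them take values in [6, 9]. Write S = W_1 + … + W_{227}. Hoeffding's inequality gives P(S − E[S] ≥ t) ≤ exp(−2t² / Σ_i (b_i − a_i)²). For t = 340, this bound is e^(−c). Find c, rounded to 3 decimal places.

34.856

Σ(b_i − a_i)² = 34·12² + 193·3² = 6633.
c = 2t² / 6633 = 2·340² / 6633 = 34.8560.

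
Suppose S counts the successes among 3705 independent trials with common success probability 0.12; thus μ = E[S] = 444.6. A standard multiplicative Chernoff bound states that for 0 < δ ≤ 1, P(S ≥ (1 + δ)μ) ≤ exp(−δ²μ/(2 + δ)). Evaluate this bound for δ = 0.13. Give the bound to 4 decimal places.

0.0294

Exponent = δ²μ/(2 + δ) = 0.13²·444.6/2.13 = 3.5276.
Bound = exp(−3.5276) = 0.02938.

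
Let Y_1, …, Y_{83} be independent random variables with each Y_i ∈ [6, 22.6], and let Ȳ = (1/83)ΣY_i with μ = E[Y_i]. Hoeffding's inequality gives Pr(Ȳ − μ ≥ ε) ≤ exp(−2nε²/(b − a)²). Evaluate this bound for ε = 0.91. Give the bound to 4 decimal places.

Exponent: 2nε²/(b − a)² = 2·83·0.91² / 16.6² = 0.49886.
Bound = exp(−0.49886) = 0.60723.

0.6072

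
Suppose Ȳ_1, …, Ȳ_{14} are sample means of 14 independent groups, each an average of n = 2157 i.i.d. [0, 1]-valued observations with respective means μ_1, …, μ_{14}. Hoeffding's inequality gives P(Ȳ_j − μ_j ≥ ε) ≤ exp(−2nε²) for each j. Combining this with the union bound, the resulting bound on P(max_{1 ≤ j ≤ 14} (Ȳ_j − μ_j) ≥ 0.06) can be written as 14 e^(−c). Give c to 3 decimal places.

Union bound over the 14 events: P(max_{1 ≤ j ≤ 14} (Ȳ_j − μ_j) ≥ 0.06) ≤ 14·exp(−2nε²) = 14 exp(−2·2157·0.06²).
So c = 2·2157·0.06² = 15.5304.

15.530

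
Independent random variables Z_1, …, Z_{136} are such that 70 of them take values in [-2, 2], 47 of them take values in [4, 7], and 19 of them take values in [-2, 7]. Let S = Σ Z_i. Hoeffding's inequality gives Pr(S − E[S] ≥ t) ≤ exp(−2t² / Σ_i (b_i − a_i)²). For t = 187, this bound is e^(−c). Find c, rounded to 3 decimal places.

22.692

Σ(b_i − a_i)² = 70·4² + 47·3² + 19·9² = 3082.
c = 2t² / 3082 = 2·187² / 3082 = 22.6924.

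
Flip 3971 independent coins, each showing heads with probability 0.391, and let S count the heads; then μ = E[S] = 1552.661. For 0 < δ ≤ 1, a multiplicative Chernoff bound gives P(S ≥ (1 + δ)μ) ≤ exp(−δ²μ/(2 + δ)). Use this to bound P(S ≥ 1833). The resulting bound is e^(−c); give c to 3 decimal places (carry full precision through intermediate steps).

Write 1833 = (1 + δ)μ, so δ = 1833/1552.661 − 1 = 0.1805539…
Then the exponent is δ²μ/(2 + δ) = (1833 − μ)² / (μ·(2 + δ)) = 23.212588.

23.213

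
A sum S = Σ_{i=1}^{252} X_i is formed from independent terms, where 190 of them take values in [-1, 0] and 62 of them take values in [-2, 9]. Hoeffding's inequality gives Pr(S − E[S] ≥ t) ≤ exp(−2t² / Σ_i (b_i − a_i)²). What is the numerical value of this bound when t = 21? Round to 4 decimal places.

0.8917

Σ(b_i − a_i)² = 190·1² + 62·11² = 7692.
Exponent = 2·21² / 7692 = 0.11466.
Bound = exp(−0.11466) = 0.89167.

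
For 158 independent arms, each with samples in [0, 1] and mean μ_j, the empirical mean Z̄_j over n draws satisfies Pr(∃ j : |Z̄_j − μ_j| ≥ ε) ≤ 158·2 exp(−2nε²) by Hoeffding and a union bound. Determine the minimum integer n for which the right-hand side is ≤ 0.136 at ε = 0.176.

Need 2·158·exp(−2nε²) ≤ 0.136, i.e. exp(−2nε²) ≤ 0.136/316.
So 2nε² ≥ ln(316/0.136) = 7.750843.
Hence n ≥ 7.750843/(2·0.176²) = 125.110.
The smallest integer n is 126.

126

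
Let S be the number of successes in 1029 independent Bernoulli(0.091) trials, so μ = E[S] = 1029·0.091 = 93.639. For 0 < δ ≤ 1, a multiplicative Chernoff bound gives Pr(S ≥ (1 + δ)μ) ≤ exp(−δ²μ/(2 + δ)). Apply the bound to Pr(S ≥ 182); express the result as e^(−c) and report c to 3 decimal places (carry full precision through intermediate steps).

Write 182 = (1 + δ)μ, so δ = 182/93.639 − 1 = 0.9436346…
Then the exponent is δ²μ/(2 + δ) = (182 − μ)² / (μ·(2 + δ)) = 28.325695.

28.326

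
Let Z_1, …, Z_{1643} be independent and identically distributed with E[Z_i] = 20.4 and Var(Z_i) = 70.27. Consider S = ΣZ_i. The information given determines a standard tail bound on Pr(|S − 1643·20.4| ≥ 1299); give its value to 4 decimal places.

0.0684

With mean and variance of each term known, Chebyshev's inequality bounds the deviation of the sum (or sample mean).
Var(S) = n·Var(Z_i) = 1643·70.27 = 115453.61.
Chebyshev: Pr(|S − 1643·20.4| ≥ 1299) ≤ Var(S)/1299² = 115453.61/1687401 = 0.0684.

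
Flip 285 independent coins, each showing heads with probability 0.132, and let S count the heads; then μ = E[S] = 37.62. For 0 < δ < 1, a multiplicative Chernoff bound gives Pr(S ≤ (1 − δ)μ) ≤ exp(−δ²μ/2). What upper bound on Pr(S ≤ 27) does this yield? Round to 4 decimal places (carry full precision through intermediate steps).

0.2234

Write 27 = (1 − δ)μ, so δ = 1 − 27/37.62 = 0.2822967…
Then the exponent is δ²μ/2 = (μ − 27)²/(2μ) = 1.498995.
Bound = exp(−1.498995) = 0.22335.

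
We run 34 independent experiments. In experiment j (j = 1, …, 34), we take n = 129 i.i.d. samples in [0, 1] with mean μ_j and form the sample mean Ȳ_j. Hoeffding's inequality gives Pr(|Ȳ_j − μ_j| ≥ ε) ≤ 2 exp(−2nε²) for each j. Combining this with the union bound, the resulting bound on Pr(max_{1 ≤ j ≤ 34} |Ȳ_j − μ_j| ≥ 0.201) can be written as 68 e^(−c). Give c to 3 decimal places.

10.423

Union bound over the 34 events: Pr(max_{1 ≤ j ≤ 34} |Ȳ_j − μ_j| ≥ 0.201) ≤ 34·2·exp(−2nε²) = 68 exp(−2·129·0.201²).
So c = 2·129·0.201² = 10.4235.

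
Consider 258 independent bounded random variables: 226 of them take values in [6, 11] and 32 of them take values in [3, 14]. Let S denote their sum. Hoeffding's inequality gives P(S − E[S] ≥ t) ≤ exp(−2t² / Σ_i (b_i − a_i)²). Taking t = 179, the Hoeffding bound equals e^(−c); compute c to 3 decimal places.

6.730

Σ(b_i − a_i)² = 226·5² + 32·11² = 9522.
c = 2t² / 9522 = 2·179² / 9522 = 6.7299.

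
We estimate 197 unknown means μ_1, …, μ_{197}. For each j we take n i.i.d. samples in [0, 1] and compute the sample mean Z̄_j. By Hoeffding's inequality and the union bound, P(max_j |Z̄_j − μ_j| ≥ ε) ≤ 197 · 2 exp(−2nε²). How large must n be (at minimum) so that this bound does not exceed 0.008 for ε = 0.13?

320

Need 2·197·exp(−2nε²) ≤ 0.008, i.e. exp(−2nε²) ≤ 0.008/394.
So 2nε² ≥ ln(394/0.008) = 10.804665.
Hence n ≥ 10.804665/(2·0.13²) = 319.665.
The smallest integer n is 320.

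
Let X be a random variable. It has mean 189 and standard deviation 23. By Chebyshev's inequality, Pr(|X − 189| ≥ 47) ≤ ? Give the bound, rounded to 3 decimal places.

0.239

Chebyshev: Pr(|X − μ| ≥ t) ≤ Var(X)/t².
Var(X) = σ² = 23² = 529.
Bound = 529 / 2209 = 0.2395.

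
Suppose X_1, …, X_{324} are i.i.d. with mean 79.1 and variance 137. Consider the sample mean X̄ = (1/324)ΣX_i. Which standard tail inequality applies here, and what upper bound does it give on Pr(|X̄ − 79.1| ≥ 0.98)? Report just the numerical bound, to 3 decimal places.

With mean and variance of each term known, Chebyshev's inequality bounds the deviation of the sum (or sample mean).
Var(X̄) = Var(X_i)/n = 137/324 = 0.42284.
Chebyshev: Pr(|X̄ − 79.1| ≥ 0.98) ≤ Var(X̄)/(0.98)² = 137/(324·0.98²) = 0.4403.

0.440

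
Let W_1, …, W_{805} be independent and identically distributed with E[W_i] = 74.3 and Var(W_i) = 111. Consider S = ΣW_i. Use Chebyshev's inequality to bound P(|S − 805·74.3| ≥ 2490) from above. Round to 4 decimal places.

0.0144

Var(S) = n·Var(W_i) = 805·111 = 89355.
Chebyshev: P(|S − 805·74.3| ≥ 2490) ≤ Var(S)/2490² = 89355/6200100 = 0.0144.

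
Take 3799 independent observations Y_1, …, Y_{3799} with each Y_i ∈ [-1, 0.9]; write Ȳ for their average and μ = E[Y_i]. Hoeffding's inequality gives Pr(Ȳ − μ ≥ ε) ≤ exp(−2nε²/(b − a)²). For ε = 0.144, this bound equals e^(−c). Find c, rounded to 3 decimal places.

c = 2nε²/(b − a)² = 2·3799·0.144² / 1.9² = 43.6432.

43.643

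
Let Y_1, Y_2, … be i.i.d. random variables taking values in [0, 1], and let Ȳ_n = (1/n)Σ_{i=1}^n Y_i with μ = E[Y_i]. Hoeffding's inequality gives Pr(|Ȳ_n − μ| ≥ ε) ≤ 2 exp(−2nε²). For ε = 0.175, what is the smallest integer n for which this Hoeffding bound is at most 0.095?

Require 2·exp(−2nε²) ≤ 0.095, i.e. 2nε² ≥ ln(2/0.095) = 3.047026.
So n ≥ 3.047026 / (2·0.175²) = 49.747.
The smallest integer n is 50.

50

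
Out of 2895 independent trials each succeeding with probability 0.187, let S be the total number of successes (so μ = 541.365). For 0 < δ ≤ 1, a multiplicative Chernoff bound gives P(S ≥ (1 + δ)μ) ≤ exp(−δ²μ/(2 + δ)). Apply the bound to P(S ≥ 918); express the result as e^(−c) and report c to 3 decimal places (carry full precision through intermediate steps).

97.202

Write 918 = (1 + δ)μ, so δ = 918/541.365 − 1 = 0.6957136…
Then the exponent is δ²μ/(2 + δ) = (918 − μ)² / (μ·(2 + δ)) = 97.202498.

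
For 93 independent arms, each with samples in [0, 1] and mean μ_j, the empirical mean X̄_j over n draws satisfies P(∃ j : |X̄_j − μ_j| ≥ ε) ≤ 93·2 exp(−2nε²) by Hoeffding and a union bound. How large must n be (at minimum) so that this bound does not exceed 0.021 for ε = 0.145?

Need 2·93·exp(−2nε²) ≤ 0.021, i.e. exp(−2nε²) ≤ 0.021/186.
So 2nε² ≥ ln(186/0.021) = 9.088980.
Hence n ≥ 9.088980/(2·0.145²) = 216.147.
The smallest integer n is 217.

217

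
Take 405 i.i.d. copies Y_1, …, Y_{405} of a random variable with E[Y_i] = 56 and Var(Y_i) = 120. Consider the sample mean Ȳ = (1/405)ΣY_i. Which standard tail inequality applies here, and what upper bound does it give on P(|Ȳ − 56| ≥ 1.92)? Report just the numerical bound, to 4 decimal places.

0.0804

With mean and variance of each term known, Chebyshev's inequality bounds the deviation of the sum (or sample mean).
Var(Ȳ) = Var(Y_i)/n = 120/405 = 0.2963.
Chebyshev: P(|Ȳ − 56| ≥ 1.92) ≤ Var(Ȳ)/(1.92)² = 120/(405·1.92²) = 0.0804.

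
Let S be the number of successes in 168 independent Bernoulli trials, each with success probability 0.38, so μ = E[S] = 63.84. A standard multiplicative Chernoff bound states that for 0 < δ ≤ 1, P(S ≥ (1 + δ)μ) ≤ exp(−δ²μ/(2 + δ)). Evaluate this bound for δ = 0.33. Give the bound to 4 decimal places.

0.0506

Exponent = δ²μ/(2 + δ) = 0.33²·63.84/2.33 = 2.9838.
Bound = exp(−2.9838) = 0.05060.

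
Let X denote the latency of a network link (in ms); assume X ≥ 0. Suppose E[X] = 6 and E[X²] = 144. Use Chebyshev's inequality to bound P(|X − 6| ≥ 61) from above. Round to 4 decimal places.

Var(X) = E[X²] − (E[X])² = 144 − 36 = 108.
Chebyshev's inequality: P(|X − μ| ≥ t) ≤ Var(X)/t² = 108/3721 = 0.0290.

0.0290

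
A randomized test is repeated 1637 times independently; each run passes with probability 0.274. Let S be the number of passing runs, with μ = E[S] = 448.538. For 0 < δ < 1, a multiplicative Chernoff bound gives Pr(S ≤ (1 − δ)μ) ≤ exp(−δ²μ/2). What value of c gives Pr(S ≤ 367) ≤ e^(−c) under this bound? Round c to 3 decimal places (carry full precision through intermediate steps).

Write 367 = (1 − δ)μ, so δ = 1 − 367/448.538 = 0.1817862…
Then the exponent is δ²μ/2 = (μ − 367)²/(2μ) = 7.411240.

7.411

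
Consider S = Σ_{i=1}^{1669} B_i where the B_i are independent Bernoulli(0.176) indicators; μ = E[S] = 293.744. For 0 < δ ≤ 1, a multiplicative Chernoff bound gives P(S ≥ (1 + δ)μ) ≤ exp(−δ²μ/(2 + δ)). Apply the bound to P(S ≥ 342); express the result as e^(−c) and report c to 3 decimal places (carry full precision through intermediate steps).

Write 342 = (1 + δ)μ, so δ = 342/293.744 − 1 = 0.1642791…
Then the exponent is δ²μ/(2 + δ) = (342 − μ)² / (μ·(2 + δ)) = 3.662860.

3.663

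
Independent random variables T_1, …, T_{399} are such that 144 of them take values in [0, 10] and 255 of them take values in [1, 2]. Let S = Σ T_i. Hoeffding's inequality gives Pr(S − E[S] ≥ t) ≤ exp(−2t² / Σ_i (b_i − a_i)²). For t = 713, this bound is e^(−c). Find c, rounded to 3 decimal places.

69.378

Σ(b_i − a_i)² = 144·10² + 255·1² = 14655.
c = 2t² / 14655 = 2·713² / 14655 = 69.3782.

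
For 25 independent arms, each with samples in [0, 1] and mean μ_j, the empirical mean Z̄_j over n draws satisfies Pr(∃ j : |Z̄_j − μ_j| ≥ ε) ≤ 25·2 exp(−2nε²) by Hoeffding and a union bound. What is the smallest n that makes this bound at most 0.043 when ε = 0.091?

Need 2·25·exp(−2nε²) ≤ 0.043, i.e. exp(−2nε²) ≤ 0.043/50.
So 2nε² ≥ ln(50/0.043) = 7.058578.
Hence n ≥ 7.058578/(2·0.091²) = 426.191.
The smallest integer n is 427.

427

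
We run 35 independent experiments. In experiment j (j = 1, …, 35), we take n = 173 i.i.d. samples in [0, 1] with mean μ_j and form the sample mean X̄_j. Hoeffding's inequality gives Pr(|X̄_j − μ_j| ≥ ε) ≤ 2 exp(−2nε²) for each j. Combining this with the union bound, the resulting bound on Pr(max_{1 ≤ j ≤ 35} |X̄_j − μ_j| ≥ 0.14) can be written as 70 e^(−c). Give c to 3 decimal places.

6.782

Union bound over the 35 events: Pr(max_{1 ≤ j ≤ 35} |X̄_j − μ_j| ≥ 0.14) ≤ 35·2·exp(−2nε²) = 70 exp(−2·173·0.14²).
So c = 2·173·0.14² = 6.7816.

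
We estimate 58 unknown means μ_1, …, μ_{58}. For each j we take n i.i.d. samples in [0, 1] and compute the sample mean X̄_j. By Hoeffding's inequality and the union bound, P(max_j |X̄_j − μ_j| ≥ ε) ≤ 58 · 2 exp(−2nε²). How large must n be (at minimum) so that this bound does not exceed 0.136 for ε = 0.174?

Need 2·58·exp(−2nε²) ≤ 0.136, i.e. exp(−2nε²) ≤ 0.136/116.
So 2nε² ≥ ln(116/0.136) = 6.748691.
Hence n ≥ 6.748691/(2·0.174²) = 111.453.
The smallest integer n is 112.

112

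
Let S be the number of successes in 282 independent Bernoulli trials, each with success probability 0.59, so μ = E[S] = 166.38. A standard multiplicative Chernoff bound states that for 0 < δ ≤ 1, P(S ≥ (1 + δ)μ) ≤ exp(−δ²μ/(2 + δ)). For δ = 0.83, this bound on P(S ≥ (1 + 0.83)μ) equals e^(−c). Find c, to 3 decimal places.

c = δ²μ/(2 + δ) = 0.83²·166.38/(2 + 0.83) = 40.5015.

40.501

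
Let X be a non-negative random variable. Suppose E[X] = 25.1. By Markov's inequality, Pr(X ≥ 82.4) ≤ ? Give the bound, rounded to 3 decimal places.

Markov's inequality: for a non-negative random variable, Pr(X ≥ a) ≤ E[X]/a.
Here E[X] = 25.1 and a = 82.4, so the bound is 25.1/82.4 = 0.3046.

0.305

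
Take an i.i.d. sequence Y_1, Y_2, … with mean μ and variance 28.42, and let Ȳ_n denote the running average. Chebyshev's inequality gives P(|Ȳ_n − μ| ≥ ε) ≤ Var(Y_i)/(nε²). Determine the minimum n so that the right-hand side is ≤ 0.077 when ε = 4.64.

18

Require 28.42/(n·4.64²) ≤ 0.077, i.e. n ≥ 28.42/(0.077·4.64²) = 17.143.
The smallest integer n is 18.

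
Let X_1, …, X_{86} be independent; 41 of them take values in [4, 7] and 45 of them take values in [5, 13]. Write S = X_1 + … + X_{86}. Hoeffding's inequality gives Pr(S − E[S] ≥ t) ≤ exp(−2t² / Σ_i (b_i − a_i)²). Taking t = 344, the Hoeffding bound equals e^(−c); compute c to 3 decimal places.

Σ(b_i − a_i)² = 41·3² + 45·8² = 3249.
c = 2t² / 3249 = 2·344² / 3249 = 72.8446.

72.845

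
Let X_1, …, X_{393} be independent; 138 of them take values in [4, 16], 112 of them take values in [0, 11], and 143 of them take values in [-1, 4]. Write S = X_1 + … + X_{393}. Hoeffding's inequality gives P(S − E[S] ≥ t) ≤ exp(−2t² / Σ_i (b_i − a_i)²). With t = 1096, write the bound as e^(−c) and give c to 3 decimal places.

Σ(b_i − a_i)² = 138·12² + 112·11² + 143·5² = 36999.
c = 2t² / 36999 = 2·1096² / 36999 = 64.9323.

64.932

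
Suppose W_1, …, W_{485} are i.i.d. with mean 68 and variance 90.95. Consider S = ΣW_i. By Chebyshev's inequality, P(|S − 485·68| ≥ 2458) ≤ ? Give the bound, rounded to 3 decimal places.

Var(S) = n·Var(W_i) = 485·90.95 = 44110.75.
Chebyshev: P(|S − 485·68| ≥ 2458) ≤ Var(S)/2458² = 44110.75/6041764 = 0.0073.

0.007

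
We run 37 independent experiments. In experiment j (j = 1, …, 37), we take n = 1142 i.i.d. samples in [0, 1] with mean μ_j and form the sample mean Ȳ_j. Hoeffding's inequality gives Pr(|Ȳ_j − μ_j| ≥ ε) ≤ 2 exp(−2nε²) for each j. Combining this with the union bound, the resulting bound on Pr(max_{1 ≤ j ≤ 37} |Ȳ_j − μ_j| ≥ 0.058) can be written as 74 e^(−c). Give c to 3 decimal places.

Union bound over the 37 events: Pr(max_{1 ≤ j ≤ 37} |Ȳ_j − μ_j| ≥ 0.058) ≤ 37·2·exp(−2nε²) = 74 exp(−2·1142·0.058²).
So c = 2·1142·0.058² = 7.6834.

7.683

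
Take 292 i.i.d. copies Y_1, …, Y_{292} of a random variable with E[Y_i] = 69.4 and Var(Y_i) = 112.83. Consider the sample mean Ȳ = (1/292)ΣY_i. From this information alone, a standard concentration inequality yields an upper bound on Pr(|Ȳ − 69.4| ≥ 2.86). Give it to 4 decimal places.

With mean and variance of each term known, Chebyshev's inequality bounds the deviation of the sum (or sample mean).
Var(Ȳ) = Var(Y_i)/n = 112.83/292 = 0.3864.
Chebyshev: Pr(|Ȳ − 69.4| ≥ 2.86) ≤ Var(Ȳ)/(2.86)² = 112.83/(292·2.86²) = 0.0472.

0.0472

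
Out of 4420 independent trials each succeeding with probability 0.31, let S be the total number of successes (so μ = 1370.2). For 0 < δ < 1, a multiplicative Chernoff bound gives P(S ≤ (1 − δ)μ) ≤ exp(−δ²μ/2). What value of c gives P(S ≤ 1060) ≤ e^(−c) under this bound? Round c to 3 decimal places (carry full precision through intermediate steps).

35.113

Write 1060 = (1 − δ)μ, so δ = 1 − 1060/1370.2 = 0.2263903…
Then the exponent is δ²μ/2 = (μ − 1060)²/(2μ) = 35.113137.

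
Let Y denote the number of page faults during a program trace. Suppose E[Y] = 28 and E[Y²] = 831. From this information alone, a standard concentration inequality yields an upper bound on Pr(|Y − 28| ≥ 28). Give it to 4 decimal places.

The first two moments determine the variance, so Chebyshev's inequality is the sharpest standard bound available.
Var(Y) = E[Y²] − (E[Y])² = 831 − 784 = 47.
Chebyshev's inequality: Pr(|Y − μ| ≥ t) ≤ Var(Y)/t² = 47/784 = 0.0599.

0.0599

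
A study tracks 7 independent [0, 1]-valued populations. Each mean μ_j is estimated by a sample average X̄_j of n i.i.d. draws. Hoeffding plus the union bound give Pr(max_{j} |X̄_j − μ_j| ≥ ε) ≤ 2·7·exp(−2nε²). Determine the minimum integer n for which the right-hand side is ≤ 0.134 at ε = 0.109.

196

Need 2·7·exp(−2nε²) ≤ 0.134, i.e. exp(−2nε²) ≤ 0.134/14.
So 2nε² ≥ ln(14/0.134) = 4.648973.
Hence n ≥ 4.648973/(2·0.109²) = 195.647.
The smallest integer n is 196.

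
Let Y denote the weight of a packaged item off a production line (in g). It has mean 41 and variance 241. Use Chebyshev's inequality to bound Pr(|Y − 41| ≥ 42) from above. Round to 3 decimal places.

0.137

Chebyshev: Pr(|Y − μ| ≥ t) ≤ Var(Y)/t².
Bound = 241 / 1764 = 0.1366.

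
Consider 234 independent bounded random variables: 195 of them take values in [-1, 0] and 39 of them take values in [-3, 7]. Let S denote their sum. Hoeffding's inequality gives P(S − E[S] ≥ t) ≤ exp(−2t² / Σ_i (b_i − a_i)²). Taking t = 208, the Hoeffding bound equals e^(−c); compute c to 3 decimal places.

21.130

Σ(b_i − a_i)² = 195·1² + 39·10² = 4095.
c = 2t² / 4095 = 2·208² / 4095 = 21.1302.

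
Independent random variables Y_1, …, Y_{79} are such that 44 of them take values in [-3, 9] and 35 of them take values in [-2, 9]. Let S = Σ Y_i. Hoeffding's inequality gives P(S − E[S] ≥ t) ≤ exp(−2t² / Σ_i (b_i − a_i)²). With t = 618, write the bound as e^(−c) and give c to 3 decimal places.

Σ(b_i − a_i)² = 44·12² + 35·11² = 10571.
c = 2t² / 10571 = 2·618² / 10571 = 72.2588.

72.259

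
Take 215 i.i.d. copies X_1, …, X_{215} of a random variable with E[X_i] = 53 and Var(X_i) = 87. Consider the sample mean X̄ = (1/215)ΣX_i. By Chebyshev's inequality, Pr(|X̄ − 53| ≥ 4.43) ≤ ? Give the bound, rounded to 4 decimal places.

0.0206

Var(X̄) = Var(X_i)/n = 87/215 = 0.40465.
Chebyshev: Pr(|X̄ − 53| ≥ 4.43) ≤ Var(X̄)/(4.43)² = 87/(215·4.43²) = 0.0206.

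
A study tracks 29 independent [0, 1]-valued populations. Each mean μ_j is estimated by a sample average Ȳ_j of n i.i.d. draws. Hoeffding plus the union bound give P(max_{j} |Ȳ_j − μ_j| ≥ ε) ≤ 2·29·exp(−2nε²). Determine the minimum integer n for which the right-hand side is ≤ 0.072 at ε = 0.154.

Need 2·29·exp(−2nε²) ≤ 0.072, i.e. exp(−2nε²) ≤ 0.072/58.
So 2nε² ≥ ln(58/0.072) = 6.691532.
Hence n ≥ 6.691532/(2·0.154²) = 141.076.
The smallest integer n is 142.

142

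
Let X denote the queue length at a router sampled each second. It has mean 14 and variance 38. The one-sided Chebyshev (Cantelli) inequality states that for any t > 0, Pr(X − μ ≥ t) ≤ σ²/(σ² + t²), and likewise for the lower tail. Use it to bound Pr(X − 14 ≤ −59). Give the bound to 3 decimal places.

Here σ² = 38 and t = 59, so σ² + t² = 3519.
Cantelli's bound: 38/3519 = 0.0108.

0.011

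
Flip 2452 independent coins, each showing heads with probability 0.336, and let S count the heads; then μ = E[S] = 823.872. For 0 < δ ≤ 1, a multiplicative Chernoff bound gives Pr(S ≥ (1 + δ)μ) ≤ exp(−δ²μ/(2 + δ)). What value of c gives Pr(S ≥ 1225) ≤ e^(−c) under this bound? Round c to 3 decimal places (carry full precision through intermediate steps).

78.533

Write 1225 = (1 + δ)μ, so δ = 1225/823.872 − 1 = 0.4868815…
Then the exponent is δ²μ/(2 + δ) = (1225 − μ)² / (μ·(2 + δ)) = 78.532808.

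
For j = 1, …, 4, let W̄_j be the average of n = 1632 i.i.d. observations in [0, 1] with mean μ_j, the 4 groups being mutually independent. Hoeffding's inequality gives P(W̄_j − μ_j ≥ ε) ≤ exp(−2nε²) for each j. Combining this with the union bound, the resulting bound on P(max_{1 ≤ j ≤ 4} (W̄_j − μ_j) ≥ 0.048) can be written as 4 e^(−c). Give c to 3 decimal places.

7.520

Union bound over the 4 events: P(max_{1 ≤ j ≤ 4} (W̄_j − μ_j) ≥ 0.048) ≤ 4·exp(−2nε²) = 4 exp(−2·1632·0.048²).
So c = 2·1632·0.048² = 7.5203.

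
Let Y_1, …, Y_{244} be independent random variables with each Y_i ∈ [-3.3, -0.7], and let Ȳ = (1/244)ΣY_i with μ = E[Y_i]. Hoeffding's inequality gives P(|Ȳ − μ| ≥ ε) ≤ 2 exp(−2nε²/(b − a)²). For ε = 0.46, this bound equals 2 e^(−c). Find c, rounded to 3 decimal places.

15.275

c = 2nε²/(b − a)² = 2·244·0.46² / 2.6² = 15.2753.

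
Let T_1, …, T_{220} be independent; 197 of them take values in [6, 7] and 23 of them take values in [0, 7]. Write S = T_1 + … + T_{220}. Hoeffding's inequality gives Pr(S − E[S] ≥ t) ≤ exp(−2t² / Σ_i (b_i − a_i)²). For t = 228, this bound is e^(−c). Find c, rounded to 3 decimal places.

78.526

Σ(b_i − a_i)² = 197·1² + 23·7² = 1324.
c = 2t² / 1324 = 2·228² / 1324 = 78.5257.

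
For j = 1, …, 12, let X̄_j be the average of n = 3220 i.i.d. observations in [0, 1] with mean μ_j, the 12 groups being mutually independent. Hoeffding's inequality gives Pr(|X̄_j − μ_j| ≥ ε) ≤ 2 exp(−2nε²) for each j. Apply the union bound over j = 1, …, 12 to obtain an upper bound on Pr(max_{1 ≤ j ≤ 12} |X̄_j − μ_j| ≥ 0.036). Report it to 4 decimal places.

0.0057

Per-experiment Hoeffding bound: 2·exp(−2·3220·0.036²) = 2·exp(−8.34624) = 0.00047457.
Union bound over 12 events: 12·0.00047457 = 0.00569.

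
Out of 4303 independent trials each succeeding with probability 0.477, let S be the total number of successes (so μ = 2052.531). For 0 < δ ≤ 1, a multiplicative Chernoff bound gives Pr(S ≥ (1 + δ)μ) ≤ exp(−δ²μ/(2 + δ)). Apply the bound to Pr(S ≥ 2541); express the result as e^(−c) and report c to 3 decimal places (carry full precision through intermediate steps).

51.943

Write 2541 = (1 + δ)μ, so δ = 2541/2052.531 − 1 = 0.2379837…
Then the exponent is δ²μ/(2 + δ) = (2541 − μ)² / (μ·(2 + δ)) = 51.943040.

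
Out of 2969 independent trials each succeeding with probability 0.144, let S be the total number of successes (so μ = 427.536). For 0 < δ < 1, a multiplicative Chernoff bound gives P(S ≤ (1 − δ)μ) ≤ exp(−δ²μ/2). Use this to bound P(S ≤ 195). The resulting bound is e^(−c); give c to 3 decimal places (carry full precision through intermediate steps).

63.238

Write 195 = (1 − δ)μ, so δ = 1 − 195/427.536 = 0.5438981…
Then the exponent is δ²μ/2 = (μ − 195)²/(2μ) = 63.237939.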